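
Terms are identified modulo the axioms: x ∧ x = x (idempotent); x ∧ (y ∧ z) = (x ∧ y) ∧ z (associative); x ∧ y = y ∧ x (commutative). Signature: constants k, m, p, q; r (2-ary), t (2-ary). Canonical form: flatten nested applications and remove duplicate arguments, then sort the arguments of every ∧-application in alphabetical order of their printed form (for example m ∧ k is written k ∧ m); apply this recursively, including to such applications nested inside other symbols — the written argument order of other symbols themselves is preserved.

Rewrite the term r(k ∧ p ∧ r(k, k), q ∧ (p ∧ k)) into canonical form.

Answer: r(k ∧ p ∧ r(k, k), k ∧ p ∧ q)

Derivation:
Work inside:  q ∧ (p ∧ k)
Merge nested applications:  q ∧ p ∧ k
Sort:  k ∧ p ∧ q
Put back:  r(k ∧ p ∧ r(k, k), k ∧ p ∧ q)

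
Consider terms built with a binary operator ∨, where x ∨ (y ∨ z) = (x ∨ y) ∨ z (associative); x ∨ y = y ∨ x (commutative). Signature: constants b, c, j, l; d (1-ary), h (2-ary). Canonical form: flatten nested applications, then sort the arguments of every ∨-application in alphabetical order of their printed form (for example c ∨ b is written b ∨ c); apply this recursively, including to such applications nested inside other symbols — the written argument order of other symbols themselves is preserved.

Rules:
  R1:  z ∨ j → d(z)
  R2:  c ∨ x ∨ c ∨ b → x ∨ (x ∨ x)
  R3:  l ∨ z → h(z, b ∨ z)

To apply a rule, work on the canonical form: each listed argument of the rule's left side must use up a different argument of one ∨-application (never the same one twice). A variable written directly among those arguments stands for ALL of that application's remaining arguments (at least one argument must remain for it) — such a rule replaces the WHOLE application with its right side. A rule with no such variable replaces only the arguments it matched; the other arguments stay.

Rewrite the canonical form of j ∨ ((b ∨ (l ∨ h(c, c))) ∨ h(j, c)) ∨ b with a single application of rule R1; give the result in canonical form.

Canonical form:  b ∨ b ∨ h(c, c) ∨ h(j, c) ∨ j ∨ l
R1 matches:  uses j;  z := b ∨ b ∨ h(c, c) ∨ h(j, c) ∨ l
The extension variable absorbs all remaining arguments, so the whole application is rewritten.
Giving:  d(b ∨ b ∨ h(c, c) ∨ h(j, c) ∨ l)

Answer: d(b ∨ b ∨ h(c, c) ∨ h(j, c) ∨ l)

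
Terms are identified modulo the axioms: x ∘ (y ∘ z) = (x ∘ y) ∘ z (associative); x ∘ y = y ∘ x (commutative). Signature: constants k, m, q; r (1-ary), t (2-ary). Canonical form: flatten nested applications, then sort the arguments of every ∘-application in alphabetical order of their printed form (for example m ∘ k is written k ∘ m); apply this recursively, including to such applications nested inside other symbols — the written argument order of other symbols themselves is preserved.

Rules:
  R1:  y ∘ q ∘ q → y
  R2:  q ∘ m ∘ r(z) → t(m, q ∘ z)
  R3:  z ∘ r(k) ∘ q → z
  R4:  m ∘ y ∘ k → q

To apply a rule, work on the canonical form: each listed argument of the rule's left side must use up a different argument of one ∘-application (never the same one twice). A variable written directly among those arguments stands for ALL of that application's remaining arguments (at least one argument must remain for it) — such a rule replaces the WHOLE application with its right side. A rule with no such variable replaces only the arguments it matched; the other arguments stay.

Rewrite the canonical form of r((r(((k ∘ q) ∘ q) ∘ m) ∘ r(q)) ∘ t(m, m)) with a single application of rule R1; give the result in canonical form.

Canonical form:  r(r(k ∘ m ∘ q ∘ q) ∘ r(q) ∘ t(m, m))
Match R1:  consume q, q;  y := k ∘ m
Every leftover argument binds to the variable; the entire application is replaced.
Result:  r(r(k ∘ m) ∘ r(q) ∘ t(m, m))

Answer: r(r(k ∘ m) ∘ r(q) ∘ t(m, m))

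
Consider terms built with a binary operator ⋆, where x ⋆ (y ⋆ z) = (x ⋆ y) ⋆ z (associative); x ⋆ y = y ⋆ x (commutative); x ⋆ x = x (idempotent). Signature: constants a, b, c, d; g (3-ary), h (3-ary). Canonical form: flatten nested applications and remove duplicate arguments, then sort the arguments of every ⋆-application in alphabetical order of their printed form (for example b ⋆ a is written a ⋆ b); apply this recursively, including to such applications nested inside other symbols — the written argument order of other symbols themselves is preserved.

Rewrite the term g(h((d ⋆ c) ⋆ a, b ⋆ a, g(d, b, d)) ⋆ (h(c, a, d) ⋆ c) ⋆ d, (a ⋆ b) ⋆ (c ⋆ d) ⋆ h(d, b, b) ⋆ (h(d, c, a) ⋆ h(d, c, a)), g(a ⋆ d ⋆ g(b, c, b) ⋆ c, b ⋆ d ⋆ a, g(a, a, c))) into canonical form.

Answer: g(c ⋆ d ⋆ h(a ⋆ c ⋆ d, a ⋆ b, g(d, b, d)) ⋆ h(c, a, d), a ⋆ b ⋆ c ⋆ d ⋆ h(d, b, b) ⋆ h(d, c, a), g(a ⋆ c ⋆ d ⋆ g(b, c, b), a ⋆ b ⋆ d, g(a, a, c)))

Derivation:
Descend into:  h((d ⋆ c) ⋆ a, b ⋆ a, g(d, b, d)) ⋆ (h(c, a, d) ⋆ c) ⋆ d
Un-nest:  h((d ⋆ c) ⋆ a, b ⋆ a, g(d, b, d)) ⋆ h(c, a, d) ⋆ c ⋆ d
Inside:  h((d ⋆ c) ⋆ a, b ⋆ a, g(d, b, d))  →  h(a ⋆ c ⋆ d, a ⋆ b, g(d, b, d))
Sort:  c ⋆ d ⋆ h(a ⋆ c ⋆ d, a ⋆ b, g(d, b, d)) ⋆ h(c, a, d)
Reassemble:  g(c ⋆ d ⋆ h(a ⋆ c ⋆ d, a ⋆ b, g(d, b, d)) ⋆ h(c, a, d), a ⋆ b ⋆ c ⋆ d ⋆ h(d, b, b) ⋆ h(d, c, a), g(a ⋆ c ⋆ d ⋆ g(b, c, b), a ⋆ b ⋆ d, g(a, a, c)))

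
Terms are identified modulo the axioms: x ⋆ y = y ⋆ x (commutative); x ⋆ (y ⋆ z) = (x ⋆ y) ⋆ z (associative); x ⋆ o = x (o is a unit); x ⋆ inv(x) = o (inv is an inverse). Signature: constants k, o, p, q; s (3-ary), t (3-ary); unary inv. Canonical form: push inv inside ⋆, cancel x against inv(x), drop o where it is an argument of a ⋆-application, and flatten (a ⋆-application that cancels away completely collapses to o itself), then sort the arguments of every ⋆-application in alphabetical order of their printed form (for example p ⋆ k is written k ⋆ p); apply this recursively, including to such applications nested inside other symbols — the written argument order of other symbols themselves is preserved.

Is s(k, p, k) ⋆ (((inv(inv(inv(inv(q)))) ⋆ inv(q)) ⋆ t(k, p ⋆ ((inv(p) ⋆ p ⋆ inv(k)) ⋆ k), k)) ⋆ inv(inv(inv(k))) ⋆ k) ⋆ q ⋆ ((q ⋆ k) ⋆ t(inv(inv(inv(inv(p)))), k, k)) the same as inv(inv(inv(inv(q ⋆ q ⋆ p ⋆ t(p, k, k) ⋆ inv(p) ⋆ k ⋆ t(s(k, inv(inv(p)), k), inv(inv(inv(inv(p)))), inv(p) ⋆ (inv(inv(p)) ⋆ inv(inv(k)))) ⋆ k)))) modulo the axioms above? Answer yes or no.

Answer: no — k ⋆ q ⋆ q ⋆ s(k, p, k) ⋆ t(k, p, k) ⋆ t(p, k, k) vs k ⋆ k ⋆ q ⋆ q ⋆ t(p, k, k) ⋆ t(s(k, p, k), p, k)

Derivation:
Left:  s(k, p, k) ⋆ (((inv(inv(inv(inv(q)))) ⋆ inv(q)) ⋆ t(k, p ⋆ ((inv(p) ⋆ p ⋆ inv(k)) ⋆ k), k)) ⋆ inv(inv(inv(k))) ⋆ k) ⋆ q ⋆ ((q ⋆ k) ⋆ t(inv(inv(inv(inv(p)))), k, k))
  Push inv inside:  distribute inv over ⋆ and collapse double inv
  Collect terms:  s(k, p, k) ⋆ q ⋆ q ⋆ t(k, p, k) ⋆ k ⋆ t(p, k, k)
  Order the arguments:  k ⋆ q ⋆ q ⋆ s(k, p, k) ⋆ t(k, p, k) ⋆ t(p, k, k)
Right:  inv(inv(inv(inv(q ⋆ q ⋆ p ⋆ t(p, k, k) ⋆ inv(p) ⋆ k ⋆ t(s(k, inv(inv(p)), k), inv(inv(inv(inv(p)))), inv(p) ⋆ (inv(inv(p)) ⋆ inv(inv(k)))) ⋆ k))))
  Push inv inside:  distribute inv over ⋆ and collapse double inv
  Cancel:  p cancels
  Collect terms:  q ⋆ q ⋆ t(p, k, k) ⋆ k ⋆ k ⋆ t(s(k, p, k), p, k)
  Sort arguments:  k ⋆ k ⋆ q ⋆ q ⋆ t(p, k, k) ⋆ t(s(k, p, k), p, k)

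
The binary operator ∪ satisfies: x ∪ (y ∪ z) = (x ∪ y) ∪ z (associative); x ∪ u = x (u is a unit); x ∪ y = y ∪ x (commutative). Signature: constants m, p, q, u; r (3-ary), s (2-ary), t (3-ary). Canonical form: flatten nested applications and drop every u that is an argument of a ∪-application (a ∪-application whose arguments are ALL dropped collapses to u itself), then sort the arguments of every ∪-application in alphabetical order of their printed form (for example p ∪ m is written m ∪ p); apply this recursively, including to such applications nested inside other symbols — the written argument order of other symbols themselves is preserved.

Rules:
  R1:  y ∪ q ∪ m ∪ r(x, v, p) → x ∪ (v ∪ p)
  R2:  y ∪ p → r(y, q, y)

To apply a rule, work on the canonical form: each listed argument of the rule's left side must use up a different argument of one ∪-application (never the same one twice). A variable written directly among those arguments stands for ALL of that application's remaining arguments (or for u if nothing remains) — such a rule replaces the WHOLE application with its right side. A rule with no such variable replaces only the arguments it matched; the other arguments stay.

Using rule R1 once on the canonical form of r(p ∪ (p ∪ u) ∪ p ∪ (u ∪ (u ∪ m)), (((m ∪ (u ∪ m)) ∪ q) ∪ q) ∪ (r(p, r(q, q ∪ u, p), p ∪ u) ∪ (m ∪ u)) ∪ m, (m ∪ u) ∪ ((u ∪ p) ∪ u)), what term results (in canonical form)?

Canonical form:  r(m ∪ p ∪ p ∪ p, m ∪ m ∪ m ∪ m ∪ q ∪ q ∪ r(p, r(q, q, p), p), m ∪ p)
Match R1:  consume m, q, r(p, r(q, q, p), p);  v := r(q, q, p), x := p, y := m ∪ m ∪ m ∪ q
The variable takes the whole remainder — replace the entire application.
Giving:  r(m ∪ p ∪ p ∪ p, p ∪ p ∪ r(q, q, p), m ∪ p)

Answer: r(m ∪ p ∪ p ∪ p, p ∪ p ∪ r(q, q, p), m ∪ p)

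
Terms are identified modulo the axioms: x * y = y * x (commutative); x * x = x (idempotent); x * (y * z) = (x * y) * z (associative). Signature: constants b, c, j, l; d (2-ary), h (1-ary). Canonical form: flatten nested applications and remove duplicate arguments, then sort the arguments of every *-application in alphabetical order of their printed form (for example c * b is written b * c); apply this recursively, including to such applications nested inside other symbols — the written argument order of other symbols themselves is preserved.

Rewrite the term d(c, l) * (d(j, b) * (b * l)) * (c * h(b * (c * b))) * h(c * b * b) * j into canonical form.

Answer: b * c * d(c, l) * d(j, b) * h(b * c) * j * l

Derivation:
Flatten:  d(c, l) * d(j, b) * b * l * c * h(b * (c * b)) * h(c * b * b) * j
Inside:  h(b * (c * b))  →  h(b * c)
Simplify inside:  h(c * b * b)  →  h(b * c)
Deduplicate:  drop duplicate h(b * c)
Order the arguments:  b * c * d(c, l) * d(j, b) * h(b * c) * j * l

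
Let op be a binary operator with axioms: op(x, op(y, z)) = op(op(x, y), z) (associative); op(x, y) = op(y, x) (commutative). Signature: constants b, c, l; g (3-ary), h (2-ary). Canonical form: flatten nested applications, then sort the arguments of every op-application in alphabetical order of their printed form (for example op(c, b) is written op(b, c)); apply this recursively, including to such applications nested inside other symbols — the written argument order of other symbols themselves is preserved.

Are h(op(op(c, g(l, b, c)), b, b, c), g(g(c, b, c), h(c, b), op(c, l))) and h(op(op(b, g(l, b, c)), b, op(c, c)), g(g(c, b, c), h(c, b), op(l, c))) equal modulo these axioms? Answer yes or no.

Left:  h(op(op(c, g(l, b, c)), b, b, c), g(g(c, b, c), h(c, b), op(c, l)))
  Work inside:  op(op(c, g(l, b, c)), b, b, c)
  Flatten:  op(c, g(l, b, c), b, b, c)
  Order the arguments:  op(b, b, c, c, g(l, b, c))
  Rebuild:  h(op(b, b, c, c, g(l, b, c)), g(g(c, b, c), h(c, b), op(c, l)))
Right:  h(op(op(b, g(l, b, c)), b, op(c, c)), g(g(c, b, c), h(c, b), op(l, c)))
  Work inside:  op(op(b, g(l, b, c)), b, op(c, c))
  Flatten:  op(b, g(l, b, c), b, c, c)
  Order the arguments:  op(b, b, c, c, g(l, b, c))
  Put back:  h(op(b, b, c, c, g(l, b, c)), g(g(c, b, c), h(c, b), op(c, l)))

Answer: yes — both canonical forms are h(op(b, b, c, c, g(l, b, c)), g(g(c, b, c), h(c, b), op(c, l)))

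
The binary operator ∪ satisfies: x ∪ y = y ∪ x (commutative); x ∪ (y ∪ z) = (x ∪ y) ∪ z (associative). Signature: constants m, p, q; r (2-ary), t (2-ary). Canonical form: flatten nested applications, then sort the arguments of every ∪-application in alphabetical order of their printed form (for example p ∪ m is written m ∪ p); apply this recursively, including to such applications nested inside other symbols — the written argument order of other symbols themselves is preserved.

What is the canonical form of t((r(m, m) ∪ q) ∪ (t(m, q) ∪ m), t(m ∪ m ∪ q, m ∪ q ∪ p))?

Focus inside:  (r(m, m) ∪ q) ∪ (t(m, q) ∪ m)
Un-nest:  r(m, m) ∪ q ∪ t(m, q) ∪ m
Sort:  m ∪ q ∪ r(m, m) ∪ t(m, q)
Reassemble:  t(m ∪ q ∪ r(m, m) ∪ t(m, q), t(m ∪ m ∪ q, m ∪ p ∪ q))

Answer: t(m ∪ q ∪ r(m, m) ∪ t(m, q), t(m ∪ m ∪ q, m ∪ p ∪ q))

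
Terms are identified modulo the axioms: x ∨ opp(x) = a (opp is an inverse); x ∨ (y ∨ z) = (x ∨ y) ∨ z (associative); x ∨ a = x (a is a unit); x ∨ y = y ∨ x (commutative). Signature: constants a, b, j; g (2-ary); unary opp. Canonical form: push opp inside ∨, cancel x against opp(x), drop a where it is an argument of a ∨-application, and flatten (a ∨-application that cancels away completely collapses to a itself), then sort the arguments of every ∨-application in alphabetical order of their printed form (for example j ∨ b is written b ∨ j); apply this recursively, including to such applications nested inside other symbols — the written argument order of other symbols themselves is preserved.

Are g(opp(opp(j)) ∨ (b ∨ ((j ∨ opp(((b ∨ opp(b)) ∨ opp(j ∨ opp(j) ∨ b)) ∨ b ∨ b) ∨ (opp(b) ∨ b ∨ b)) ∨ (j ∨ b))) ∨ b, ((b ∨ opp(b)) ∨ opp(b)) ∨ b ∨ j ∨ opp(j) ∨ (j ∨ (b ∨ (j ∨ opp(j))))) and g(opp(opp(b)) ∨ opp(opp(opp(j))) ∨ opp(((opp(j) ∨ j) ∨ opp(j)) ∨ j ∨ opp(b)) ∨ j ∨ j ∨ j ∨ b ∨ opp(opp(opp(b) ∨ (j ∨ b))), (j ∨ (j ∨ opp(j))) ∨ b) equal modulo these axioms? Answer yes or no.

Answer: yes — both canonical forms are g(b ∨ b ∨ b ∨ j ∨ j ∨ j, b ∨ j)

Derivation:
Left:  g(opp(opp(j)) ∨ (b ∨ ((j ∨ opp(((b ∨ opp(b)) ∨ opp(j ∨ opp(j) ∨ b)) ∨ b ∨ b) ∨ (opp(b) ∨ b ∨ b)) ∨ (j ∨ b))) ∨ b, ((b ∨ opp(b)) ∨ opp(b)) ∨ b ∨ j ∨ opp(j) ∨ (j ∨ (b ∨ (j ∨ opp(j)))))
  Work inside:  opp(opp(j)) ∨ (b ∨ ((j ∨ opp(((b ∨ opp(b)) ∨ opp(j ∨ opp(j) ∨ b)) ∨ b ∨ b) ∨ (opp(b) ∨ b ∨ b)) ∨ (j ∨ b))) ∨ b
  Push opp inside:  distribute opp over ∨ and collapse double opp
  Collect:  j ∨ j ∨ j ∨ b ∨ b ∨ b
  Sort arguments:  b ∨ b ∨ b ∨ j ∨ j ∨ j
  Reassemble:  g(b ∨ b ∨ b ∨ j ∨ j ∨ j, b ∨ j)
Right:  g(opp(opp(b)) ∨ opp(opp(opp(j))) ∨ opp(((opp(j) ∨ j) ∨ opp(j)) ∨ j ∨ opp(b)) ∨ j ∨ j ∨ j ∨ b ∨ opp(opp(opp(b) ∨ (j ∨ b))), (j ∨ (j ∨ opp(j))) ∨ b)
  Focus inside:  opp(opp(b)) ∨ opp(opp(opp(j))) ∨ opp(((opp(j) ∨ j) ∨ opp(j)) ∨ j ∨ opp(b)) ∨ j ∨ j ∨ j ∨ b ∨ opp(opp(opp(b) ∨ (j ∨ b)))
  Push opp inside:  distribute opp over ∨ and collapse double opp
  Combine occurrences:  b ∨ b ∨ b ∨ j ∨ j ∨ j
  Rebuild:  g(b ∨ b ∨ b ∨ j ∨ j ∨ j, b ∨ j)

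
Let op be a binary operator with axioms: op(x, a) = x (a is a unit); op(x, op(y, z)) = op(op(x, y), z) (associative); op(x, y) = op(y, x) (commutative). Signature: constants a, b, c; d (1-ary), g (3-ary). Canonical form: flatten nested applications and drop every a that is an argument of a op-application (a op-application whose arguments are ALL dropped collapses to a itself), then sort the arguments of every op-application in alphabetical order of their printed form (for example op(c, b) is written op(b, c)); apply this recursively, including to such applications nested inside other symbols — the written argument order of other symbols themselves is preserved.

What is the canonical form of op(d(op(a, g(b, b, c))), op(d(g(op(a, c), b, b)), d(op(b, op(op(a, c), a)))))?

Flatten:  op(d(op(a, g(b, b, c))), d(g(op(a, c), b, b)), d(op(b, op(op(a, c), a))))
Canonicalize subterm:  d(op(a, g(b, b, c)))  →  d(g(b, b, c))
Inside:  d(g(op(a, c), b, b))  →  d(g(c, b, b))
Simplify inside:  d(op(b, op(op(a, c), a)))  →  d(op(b, c))
Order the arguments:  op(d(g(b, b, c)), d(g(c, b, b)), d(op(b, c)))

Answer: op(d(g(b, b, c)), d(g(c, b, b)), d(op(b, c)))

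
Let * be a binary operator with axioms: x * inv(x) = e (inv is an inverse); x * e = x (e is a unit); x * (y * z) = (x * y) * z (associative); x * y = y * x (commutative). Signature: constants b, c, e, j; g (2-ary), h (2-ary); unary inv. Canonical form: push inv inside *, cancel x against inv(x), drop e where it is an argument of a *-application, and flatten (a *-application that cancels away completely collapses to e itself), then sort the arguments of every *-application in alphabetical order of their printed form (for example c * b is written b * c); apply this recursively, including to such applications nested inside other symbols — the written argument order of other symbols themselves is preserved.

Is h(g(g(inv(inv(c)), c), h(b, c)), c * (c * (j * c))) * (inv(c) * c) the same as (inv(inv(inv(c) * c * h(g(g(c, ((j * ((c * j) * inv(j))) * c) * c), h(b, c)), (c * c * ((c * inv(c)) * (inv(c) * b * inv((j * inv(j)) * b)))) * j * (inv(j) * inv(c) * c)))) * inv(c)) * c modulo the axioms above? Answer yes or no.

Left:  h(g(g(inv(inv(c)), c), h(b, c)), c * (c * (j * c))) * (inv(c) * c)
  Push inv inside:  distribute inv over * and collapse double inv
  Inverses cancel:  c cancels
  Combine occurrences:  h(g(g(c, c), h(b, c)), c * c * c * j)
Right:  (inv(inv(inv(c) * c * h(g(g(c, ((j * ((c * j) * inv(j))) * c) * c), h(b, c)), (c * c * ((c * inv(c)) * (inv(c) * b * inv((j * inv(j)) * b)))) * j * (inv(j) * inv(c) * c)))) * inv(c)) * c
  Push inv inside:  distribute inv over * and collapse double inv
  Inverses cancel:  c cancels
  Combine occurrences:  h(g(g(c, c * c * c * j), h(b, c)), c)

Answer: no — h(g(g(c, c), h(b, c)), c * c * c * j) vs h(g(g(c, c * c * c * j), h(b, c)), c)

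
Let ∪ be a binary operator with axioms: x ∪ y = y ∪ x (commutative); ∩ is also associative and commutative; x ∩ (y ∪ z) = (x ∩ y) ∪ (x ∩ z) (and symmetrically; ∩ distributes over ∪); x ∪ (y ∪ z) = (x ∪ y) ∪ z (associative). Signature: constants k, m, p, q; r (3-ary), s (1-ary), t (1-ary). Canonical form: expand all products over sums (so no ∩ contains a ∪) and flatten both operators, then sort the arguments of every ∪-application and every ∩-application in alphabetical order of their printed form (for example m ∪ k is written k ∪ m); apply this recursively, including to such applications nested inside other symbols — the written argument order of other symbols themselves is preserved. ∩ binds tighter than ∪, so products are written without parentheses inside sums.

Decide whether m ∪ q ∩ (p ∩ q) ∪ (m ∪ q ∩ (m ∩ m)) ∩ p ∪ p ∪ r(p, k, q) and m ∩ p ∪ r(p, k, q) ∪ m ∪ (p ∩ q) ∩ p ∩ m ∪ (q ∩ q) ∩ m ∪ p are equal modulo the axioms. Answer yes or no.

Left:  m ∪ q ∩ (p ∩ q) ∪ (m ∪ q ∩ (m ∩ m)) ∩ p ∪ p ∪ r(p, k, q)
  Expand:  m ∪ p ∩ q ∩ q ∪ m ∩ p ∪ m ∩ m ∩ p ∩ q ∪ p ∪ r(p, k, q)
  Sort arguments:  m ∪ m ∩ m ∩ p ∩ q ∪ m ∩ p ∪ p ∪ p ∩ q ∩ q ∪ r(p, k, q)
Right:  m ∩ p ∪ r(p, k, q) ∪ m ∪ (p ∩ q) ∩ p ∩ m ∪ (q ∩ q) ∩ m ∪ p
  Un-nest:  m ∩ p ∪ r(p, k, q) ∪ m ∪ m ∩ p ∩ p ∩ q ∪ m ∩ q ∩ q ∪ p
  Order the arguments:  m ∪ m ∩ p ∪ m ∩ p ∩ p ∩ q ∪ m ∩ q ∩ q ∪ p ∪ r(p, k, q)

Answer: no — m ∪ m ∩ m ∩ p ∩ q ∪ m ∩ p ∪ p ∪ p ∩ q ∩ q ∪ r(p, k, q) vs m ∪ m ∩ p ∪ m ∩ p ∩ p ∩ q ∪ m ∩ q ∩ q ∪ p ∪ r(p, k, q)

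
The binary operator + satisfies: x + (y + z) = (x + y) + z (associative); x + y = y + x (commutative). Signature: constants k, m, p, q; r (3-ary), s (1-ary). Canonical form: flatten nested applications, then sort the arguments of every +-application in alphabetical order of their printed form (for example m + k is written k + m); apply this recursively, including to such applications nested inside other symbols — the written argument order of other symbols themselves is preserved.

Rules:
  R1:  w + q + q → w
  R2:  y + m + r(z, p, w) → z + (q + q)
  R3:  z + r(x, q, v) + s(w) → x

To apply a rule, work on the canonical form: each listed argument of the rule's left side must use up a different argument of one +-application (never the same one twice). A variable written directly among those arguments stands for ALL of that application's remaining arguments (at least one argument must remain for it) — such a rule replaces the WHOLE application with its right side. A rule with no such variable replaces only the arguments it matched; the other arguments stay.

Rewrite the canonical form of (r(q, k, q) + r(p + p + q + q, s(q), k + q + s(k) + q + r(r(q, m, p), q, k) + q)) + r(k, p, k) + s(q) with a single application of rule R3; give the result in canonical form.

Canonical form:  r(k, p, k) + r(p + p + q + q, s(q), k + q + q + q + r(r(q, m, p), q, k) + s(k)) + r(q, k, q) + s(q)
Apply R3:  consuming r(r(q, m, p), q, k), s(k);  v := k, w := k, x := r(q, m, p), z := k + q + q + q
The extension variable absorbs all remaining arguments, so the whole application is rewritten.
New term:  r(k, p, k) + r(p + p + q + q, s(q), r(q, m, p)) + r(q, k, q) + s(q)

Answer: r(k, p, k) + r(p + p + q + q, s(q), r(q, m, p)) + r(q, k, q) + s(q)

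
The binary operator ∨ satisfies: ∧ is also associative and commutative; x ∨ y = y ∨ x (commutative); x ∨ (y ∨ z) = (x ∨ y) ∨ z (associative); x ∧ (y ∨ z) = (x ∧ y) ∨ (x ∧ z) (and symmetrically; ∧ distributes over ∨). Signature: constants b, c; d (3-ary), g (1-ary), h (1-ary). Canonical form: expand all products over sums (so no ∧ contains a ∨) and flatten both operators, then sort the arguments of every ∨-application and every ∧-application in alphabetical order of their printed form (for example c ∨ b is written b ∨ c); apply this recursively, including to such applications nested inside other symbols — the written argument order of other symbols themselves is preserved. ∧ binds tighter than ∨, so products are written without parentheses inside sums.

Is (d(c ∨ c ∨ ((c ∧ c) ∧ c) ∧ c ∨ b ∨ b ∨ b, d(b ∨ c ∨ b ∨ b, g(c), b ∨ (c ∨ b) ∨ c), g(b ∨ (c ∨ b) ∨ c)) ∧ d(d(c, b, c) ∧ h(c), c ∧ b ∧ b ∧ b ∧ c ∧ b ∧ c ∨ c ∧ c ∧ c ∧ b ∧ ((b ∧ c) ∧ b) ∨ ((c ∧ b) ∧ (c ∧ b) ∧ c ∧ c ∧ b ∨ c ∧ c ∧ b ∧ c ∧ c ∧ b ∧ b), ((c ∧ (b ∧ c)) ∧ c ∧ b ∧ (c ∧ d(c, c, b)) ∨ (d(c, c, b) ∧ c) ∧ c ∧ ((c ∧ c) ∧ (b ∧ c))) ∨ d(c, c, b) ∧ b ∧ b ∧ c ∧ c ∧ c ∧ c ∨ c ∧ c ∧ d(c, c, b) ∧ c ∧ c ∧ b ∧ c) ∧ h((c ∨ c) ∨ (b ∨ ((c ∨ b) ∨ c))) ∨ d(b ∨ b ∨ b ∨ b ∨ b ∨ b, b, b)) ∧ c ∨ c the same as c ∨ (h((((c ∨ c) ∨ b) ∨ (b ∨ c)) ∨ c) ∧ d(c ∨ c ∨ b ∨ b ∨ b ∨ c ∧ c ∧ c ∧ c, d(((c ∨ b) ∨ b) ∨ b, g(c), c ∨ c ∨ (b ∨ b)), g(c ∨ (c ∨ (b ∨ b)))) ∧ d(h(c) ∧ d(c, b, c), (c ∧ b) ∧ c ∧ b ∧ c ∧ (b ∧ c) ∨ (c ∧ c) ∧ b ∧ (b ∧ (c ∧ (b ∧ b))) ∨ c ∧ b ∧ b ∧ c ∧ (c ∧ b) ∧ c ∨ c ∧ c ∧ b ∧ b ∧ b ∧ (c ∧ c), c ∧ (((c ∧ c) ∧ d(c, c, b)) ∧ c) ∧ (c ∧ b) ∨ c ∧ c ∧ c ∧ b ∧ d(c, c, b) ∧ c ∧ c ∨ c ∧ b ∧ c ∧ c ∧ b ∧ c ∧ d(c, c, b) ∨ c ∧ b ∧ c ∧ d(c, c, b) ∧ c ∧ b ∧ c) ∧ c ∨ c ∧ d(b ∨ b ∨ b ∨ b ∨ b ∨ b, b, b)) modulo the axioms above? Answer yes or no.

Left:  (d(c ∨ c ∨ ((c ∧ c) ∧ c) ∧ c ∨ b ∨ b ∨ b, d(b ∨ c ∨ b ∨ b, g(c), b ∨ (c ∨ b) ∨ c), g(b ∨ (c ∨ b) ∨ c)) ∧ d(d(c, b, c) ∧ h(c), c ∧ b ∧ b ∧ b ∧ c ∧ b ∧ c ∨ c ∧ c ∧ c ∧ b ∧ ((b ∧ c) ∧ b) ∨ ((c ∧ b) ∧ (c ∧ b) ∧ c ∧ c ∧ b ∨ c ∧ c ∧ b ∧ c ∧ c ∧ b ∧ b), ((c ∧ (b ∧ c)) ∧ c ∧ b ∧ (c ∧ d(c, c, b)) ∨ (d(c, c, b) ∧ c) ∧ c ∧ ((c ∧ c) ∧ (b ∧ c))) ∨ d(c, c, b) ∧ b ∧ b ∧ c ∧ c ∧ c ∧ c ∨ c ∧ c ∧ d(c, c, b) ∧ c ∧ c ∧ b ∧ c) ∧ h((c ∨ c) ∨ (b ∨ ((c ∨ b) ∨ c))) ∨ d(b ∨ b ∨ b ∨ b ∨ b ∨ b, b, b)) ∧ c ∨ c
  Distribute:  c ∧ d(b ∨ b ∨ b ∨ c ∨ c ∨ c ∧ c ∧ c ∧ c, d(b ∨ b ∨ b ∨ c, g(c), b ∨ b ∨ c ∨ c), g(b ∨ b ∨ c ∨ c)) ∧ d(d(c, b, c) ∧ h(c), b ∧ b ∧ b ∧ b ∧ c ∧ c ∧ c ∨ b ∧ b ∧ b ∧ c ∧ c ∧ c ∧ c ∨ b ∧ b ∧ b ∧ c ∧ c ∧ c ∧ c ∨ b ∧ b ∧ b ∧ c ∧ c ∧ c ∧ c, b ∧ b ∧ c ∧ c ∧ c ∧ c ∧ d(c, c, b) ∨ b ∧ b ∧ c ∧ c ∧ c ∧ c ∧ d(c, c, b) ∨ b ∧ c ∧ c ∧ c ∧ c ∧ c ∧ d(c, c, b) ∨ b ∧ c ∧ c ∧ c ∧ c ∧ c ∧ d(c, c, b)) ∧ h(b ∨ b ∨ c ∨ c ∨ c ∨ c) ∨ c ∧ d(b ∨ b ∨ b ∨ b ∨ b ∨ b, b, b) ∨ c
  Sort arguments:  c ∨ c ∧ d(b ∨ b ∨ b ∨ b ∨ b ∨ b, b, b) ∨ c ∧ d(b ∨ b ∨ b ∨ c ∨ c ∨ c ∧ c ∧ c ∧ c, d(b ∨ b ∨ b ∨ c, g(c), b ∨ b ∨ c ∨ c), g(b ∨ b ∨ c ∨ c)) ∧ d(d(c, b, c) ∧ h(c), b ∧ b ∧ b ∧ b ∧ c ∧ c ∧ c ∨ b ∧ b ∧ b ∧ c ∧ c ∧ c ∧ c ∨ b ∧ b ∧ b ∧ c ∧ c ∧ c ∧ c ∨ b ∧ b ∧ b ∧ c ∧ c ∧ c ∧ c, b ∧ b ∧ c ∧ c ∧ c ∧ c ∧ d(c, c, b) ∨ b ∧ b ∧ c ∧ c ∧ c ∧ c ∧ d(c, c, b) ∨ b ∧ c ∧ c ∧ c ∧ c ∧ c ∧ d(c, c, b) ∨ b ∧ c ∧ c ∧ c ∧ c ∧ c ∧ d(c, c, b)) ∧ h(b ∨ b ∨ c ∨ c ∨ c ∨ c)
Right:  c ∨ (h((((c ∨ c) ∨ b) ∨ (b ∨ c)) ∨ c) ∧ d(c ∨ c ∨ b ∨ b ∨ b ∨ c ∧ c ∧ c ∧ c, d(((c ∨ b) ∨ b) ∨ b, g(c), c ∨ c ∨ (b ∨ b)), g(c ∨ (c ∨ (b ∨ b)))) ∧ d(h(c) ∧ d(c, b, c), (c ∧ b) ∧ c ∧ b ∧ c ∧ (b ∧ c) ∨ (c ∧ c) ∧ b ∧ (b ∧ (c ∧ (b ∧ b))) ∨ c ∧ b ∧ b ∧ c ∧ (c ∧ b) ∧ c ∨ c ∧ c ∧ b ∧ b ∧ b ∧ (c ∧ c), c ∧ (((c ∧ c) ∧ d(c, c, b)) ∧ c) ∧ (c ∧ b) ∨ c ∧ c ∧ c ∧ b ∧ d(c, c, b) ∧ c ∧ c ∨ c ∧ b ∧ c ∧ c ∧ b ∧ c ∧ d(c, c, b) ∨ c ∧ b ∧ c ∧ d(c, c, b) ∧ c ∧ b ∧ c) ∧ c ∨ c ∧ d(b ∨ b ∨ b ∨ b ∨ b ∨ b, b, b))
  Merge nested applications:  c ∨ c ∧ d(b ∨ b ∨ b ∨ c ∨ c ∨ c ∧ c ∧ c ∧ c, d(b ∨ b ∨ b ∨ c, g(c), b ∨ b ∨ c ∨ c), g(b ∨ b ∨ c ∨ c)) ∧ d(d(c, b, c) ∧ h(c), b ∧ b ∧ b ∧ b ∧ c ∧ c ∧ c ∨ b ∧ b ∧ b ∧ c ∧ c ∧ c ∧ c ∨ b ∧ b ∧ b ∧ c ∧ c ∧ c ∧ c ∨ b ∧ b ∧ b ∧ c ∧ c ∧ c ∧ c, b ∧ b ∧ c ∧ c ∧ c ∧ c ∧ d(c, c, b) ∨ b ∧ b ∧ c ∧ c ∧ c ∧ c ∧ d(c, c, b) ∨ b ∧ c ∧ c ∧ c ∧ c ∧ c ∧ d(c, c, b) ∨ b ∧ c ∧ c ∧ c ∧ c ∧ c ∧ d(c, c, b)) ∧ h(b ∨ b ∨ c ∨ c ∨ c ∨ c) ∨ c ∧ d(b ∨ b ∨ b ∨ b ∨ b ∨ b, b, b)
  Order the arguments:  c ∨ c ∧ d(b ∨ b ∨ b ∨ b ∨ b ∨ b, b, b) ∨ c ∧ d(b ∨ b ∨ b ∨ c ∨ c ∨ c ∧ c ∧ c ∧ c, d(b ∨ b ∨ b ∨ c, g(c), b ∨ b ∨ c ∨ c), g(b ∨ b ∨ c ∨ c)) ∧ d(d(c, b, c) ∧ h(c), b ∧ b ∧ b ∧ b ∧ c ∧ c ∧ c ∨ b ∧ b ∧ b ∧ c ∧ c ∧ c ∧ c ∨ b ∧ b ∧ b ∧ c ∧ c ∧ c ∧ c ∨ b ∧ b ∧ b ∧ c ∧ c ∧ c ∧ c, b ∧ b ∧ c ∧ c ∧ c ∧ c ∧ d(c, c, b) ∨ b ∧ b ∧ c ∧ c ∧ c ∧ c ∧ d(c, c, b) ∨ b ∧ c ∧ c ∧ c ∧ c ∧ c ∧ d(c, c, b) ∨ b ∧ c ∧ c ∧ c ∧ c ∧ c ∧ d(c, c, b)) ∧ h(b ∨ b ∨ c ∨ c ∨ c ∨ c)

Answer: yes — both canonical forms are c ∨ c ∧ d(b ∨ b ∨ b ∨ b ∨ b ∨ b, b, b) ∨ c ∧ d(b ∨ b ∨ b ∨ c ∨ c ∨ c ∧ c ∧ c ∧ c, d(b ∨ b ∨ b ∨ c, g(c), b ∨ b ∨ c ∨ c), g(b ∨ b ∨ c ∨ c)) ∧ d(d(c, b, c) ∧ h(c), b ∧ b ∧ b ∧ b ∧ c ∧ c ∧ c ∨ b ∧ b ∧ b ∧ c ∧ c ∧ c ∧ c ∨ b ∧ b ∧ b ∧ c ∧ c ∧ c ∧ c ∨ b ∧ b ∧ b ∧ c ∧ c ∧ c ∧ c, b ∧ b ∧ c ∧ c ∧ c ∧ c ∧ d(c, c, b) ∨ b ∧ b ∧ c ∧ c ∧ c ∧ c ∧ d(c, c, b) ∨ b ∧ c ∧ c ∧ c ∧ c ∧ c ∧ d(c, c, b) ∨ b ∧ c ∧ c ∧ c ∧ c ∧ c ∧ d(c, c, b)) ∧ h(b ∨ b ∨ c ∨ c ∨ c ∨ c)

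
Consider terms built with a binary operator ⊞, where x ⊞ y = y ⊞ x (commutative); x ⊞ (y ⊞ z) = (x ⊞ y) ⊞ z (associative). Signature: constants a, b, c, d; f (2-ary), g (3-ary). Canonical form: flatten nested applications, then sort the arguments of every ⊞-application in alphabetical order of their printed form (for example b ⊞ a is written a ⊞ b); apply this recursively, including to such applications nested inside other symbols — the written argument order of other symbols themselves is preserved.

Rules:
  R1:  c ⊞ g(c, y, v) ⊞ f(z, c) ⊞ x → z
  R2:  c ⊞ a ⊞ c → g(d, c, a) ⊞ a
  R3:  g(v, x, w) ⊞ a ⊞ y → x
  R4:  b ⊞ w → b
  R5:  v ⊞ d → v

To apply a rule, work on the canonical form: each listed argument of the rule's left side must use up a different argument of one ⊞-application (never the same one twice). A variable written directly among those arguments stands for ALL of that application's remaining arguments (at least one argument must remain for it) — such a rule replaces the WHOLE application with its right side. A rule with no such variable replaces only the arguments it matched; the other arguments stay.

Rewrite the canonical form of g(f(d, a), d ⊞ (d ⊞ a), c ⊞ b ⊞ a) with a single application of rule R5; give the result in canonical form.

Answer: g(f(d, a), a ⊞ d, a ⊞ b ⊞ c)

Derivation:
Canonical form:  g(f(d, a), a ⊞ d ⊞ d, a ⊞ b ⊞ c)
Match R5:  consume d;  v := a ⊞ d
The variable takes the whole remainder — replace the entire application.
New term:  g(f(d, a), a ⊞ d, a ⊞ b ⊞ c)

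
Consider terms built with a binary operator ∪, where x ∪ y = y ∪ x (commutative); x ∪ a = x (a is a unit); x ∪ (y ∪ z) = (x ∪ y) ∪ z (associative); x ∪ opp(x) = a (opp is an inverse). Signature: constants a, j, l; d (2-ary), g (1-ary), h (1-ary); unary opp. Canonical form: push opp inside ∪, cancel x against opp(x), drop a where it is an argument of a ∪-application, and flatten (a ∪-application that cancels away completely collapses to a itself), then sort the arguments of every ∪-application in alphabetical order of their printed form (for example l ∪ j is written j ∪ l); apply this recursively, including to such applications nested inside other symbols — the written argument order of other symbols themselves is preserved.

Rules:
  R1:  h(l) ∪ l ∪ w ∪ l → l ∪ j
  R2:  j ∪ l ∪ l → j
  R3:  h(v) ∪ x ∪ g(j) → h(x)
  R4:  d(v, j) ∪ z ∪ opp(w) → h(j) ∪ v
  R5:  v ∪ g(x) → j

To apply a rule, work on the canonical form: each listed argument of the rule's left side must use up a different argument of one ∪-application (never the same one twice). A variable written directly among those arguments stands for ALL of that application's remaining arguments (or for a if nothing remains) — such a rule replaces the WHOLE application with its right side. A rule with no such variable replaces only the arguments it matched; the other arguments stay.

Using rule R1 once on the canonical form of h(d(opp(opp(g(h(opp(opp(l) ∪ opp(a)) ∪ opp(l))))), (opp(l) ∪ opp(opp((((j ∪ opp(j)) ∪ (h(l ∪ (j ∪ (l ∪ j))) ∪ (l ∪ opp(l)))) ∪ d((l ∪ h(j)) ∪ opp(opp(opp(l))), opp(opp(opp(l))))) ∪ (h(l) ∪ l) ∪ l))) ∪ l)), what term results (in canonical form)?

Canonical form:  h(d(g(h(a)), d(h(j), opp(l)) ∪ h(j ∪ j ∪ l ∪ l) ∪ h(l) ∪ l ∪ l))
R1 matches:  uses h(l), l, l;  w := d(h(j), opp(l)) ∪ h(j ∪ j ∪ l ∪ l)
The extension variable absorbs all remaining arguments, so the whole application is rewritten.
Result:  h(d(g(h(a)), j ∪ l))

Answer: h(d(g(h(a)), j ∪ l))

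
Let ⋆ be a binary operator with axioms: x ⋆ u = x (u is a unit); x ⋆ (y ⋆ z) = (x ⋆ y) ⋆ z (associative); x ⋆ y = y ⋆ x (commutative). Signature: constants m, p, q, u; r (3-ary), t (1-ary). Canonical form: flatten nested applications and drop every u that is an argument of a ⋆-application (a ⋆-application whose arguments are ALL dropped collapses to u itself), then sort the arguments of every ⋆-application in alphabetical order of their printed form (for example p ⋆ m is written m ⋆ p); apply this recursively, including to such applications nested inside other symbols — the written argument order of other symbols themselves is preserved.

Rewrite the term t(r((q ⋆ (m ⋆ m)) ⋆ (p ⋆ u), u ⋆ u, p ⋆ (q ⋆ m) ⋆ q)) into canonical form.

Descend into:  (q ⋆ (m ⋆ m)) ⋆ (p ⋆ u)
Merge nested applications:  q ⋆ m ⋆ m ⋆ p ⋆ u
Unit:  drop u
Order the arguments:  m ⋆ m ⋆ p ⋆ q
Reassemble:  t(r(m ⋆ m ⋆ p ⋆ q, u, m ⋆ p ⋆ q ⋆ q))

Answer: t(r(m ⋆ m ⋆ p ⋆ q, u, m ⋆ p ⋆ q ⋆ q))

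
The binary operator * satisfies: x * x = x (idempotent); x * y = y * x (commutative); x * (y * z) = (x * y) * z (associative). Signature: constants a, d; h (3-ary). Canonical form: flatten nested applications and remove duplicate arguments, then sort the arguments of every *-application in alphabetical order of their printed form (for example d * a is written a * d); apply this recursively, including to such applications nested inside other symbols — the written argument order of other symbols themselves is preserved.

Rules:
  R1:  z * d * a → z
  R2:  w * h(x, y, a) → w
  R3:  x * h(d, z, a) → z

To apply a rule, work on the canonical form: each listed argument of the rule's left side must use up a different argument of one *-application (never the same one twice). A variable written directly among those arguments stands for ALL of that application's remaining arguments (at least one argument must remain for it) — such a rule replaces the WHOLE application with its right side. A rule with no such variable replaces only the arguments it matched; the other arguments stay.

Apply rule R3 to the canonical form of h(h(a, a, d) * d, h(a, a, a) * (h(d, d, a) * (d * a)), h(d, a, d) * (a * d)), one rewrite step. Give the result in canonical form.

Canonical form:  h(d * h(a, a, d), a * d * h(a, a, a) * h(d, d, a), a * d * h(d, a, d))
Match R3:  consume h(d, d, a);  x := a * d * h(a, a, a), z := d
Every leftover argument binds to the variable; the entire application is replaced.
Giving:  h(d * h(a, a, d), d, a * d * h(d, a, d))

Answer: h(d * h(a, a, d), d, a * d * h(d, a, d))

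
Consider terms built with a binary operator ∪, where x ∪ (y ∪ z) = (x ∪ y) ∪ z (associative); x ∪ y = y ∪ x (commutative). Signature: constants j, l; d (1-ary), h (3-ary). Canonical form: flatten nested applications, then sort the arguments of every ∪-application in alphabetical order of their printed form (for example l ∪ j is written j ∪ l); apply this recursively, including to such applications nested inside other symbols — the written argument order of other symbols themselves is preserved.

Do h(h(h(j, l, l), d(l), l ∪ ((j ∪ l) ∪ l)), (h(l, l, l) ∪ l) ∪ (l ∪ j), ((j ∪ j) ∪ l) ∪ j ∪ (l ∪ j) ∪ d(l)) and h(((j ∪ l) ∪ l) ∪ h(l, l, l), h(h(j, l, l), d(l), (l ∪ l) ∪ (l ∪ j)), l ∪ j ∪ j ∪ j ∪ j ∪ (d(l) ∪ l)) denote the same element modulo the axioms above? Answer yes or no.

Left:  h(h(h(j, l, l), d(l), l ∪ ((j ∪ l) ∪ l)), (h(l, l, l) ∪ l) ∪ (l ∪ j), ((j ∪ j) ∪ l) ∪ j ∪ (l ∪ j) ∪ d(l))
  Work inside:  ((j ∪ j) ∪ l) ∪ j ∪ (l ∪ j) ∪ d(l)
  Flatten:  j ∪ j ∪ l ∪ j ∪ l ∪ j ∪ d(l)
  Order the arguments:  d(l) ∪ j ∪ j ∪ j ∪ j ∪ l ∪ l
  Put back:  h(h(h(j, l, l), d(l), j ∪ l ∪ l ∪ l), h(l, l, l) ∪ j ∪ l ∪ l, d(l) ∪ j ∪ j ∪ j ∪ j ∪ l ∪ l)
Right:  h(((j ∪ l) ∪ l) ∪ h(l, l, l), h(h(j, l, l), d(l), (l ∪ l) ∪ (l ∪ j)), l ∪ j ∪ j ∪ j ∪ j ∪ (d(l) ∪ l))
  Focus inside:  l ∪ j ∪ j ∪ j ∪ j ∪ (d(l) ∪ l)
  Flatten:  l ∪ j ∪ j ∪ j ∪ j ∪ d(l) ∪ l
  Sort arguments:  d(l) ∪ j ∪ j ∪ j ∪ j ∪ l ∪ l
  Put back:  h(h(l, l, l) ∪ j ∪ l ∪ l, h(h(j, l, l), d(l), j ∪ l ∪ l ∪ l), d(l) ∪ j ∪ j ∪ j ∪ j ∪ l ∪ l)

Answer: no — h(h(h(j, l, l), d(l), j ∪ l ∪ l ∪ l), h(l, l, l) ∪ j ∪ l ∪ l, d(l) ∪ j ∪ j ∪ j ∪ j ∪ l ∪ l) vs h(h(l, l, l) ∪ j ∪ l ∪ l, h(h(j, l, l), d(l), j ∪ l ∪ l ∪ l), d(l) ∪ j ∪ j ∪ j ∪ j ∪ l ∪ l)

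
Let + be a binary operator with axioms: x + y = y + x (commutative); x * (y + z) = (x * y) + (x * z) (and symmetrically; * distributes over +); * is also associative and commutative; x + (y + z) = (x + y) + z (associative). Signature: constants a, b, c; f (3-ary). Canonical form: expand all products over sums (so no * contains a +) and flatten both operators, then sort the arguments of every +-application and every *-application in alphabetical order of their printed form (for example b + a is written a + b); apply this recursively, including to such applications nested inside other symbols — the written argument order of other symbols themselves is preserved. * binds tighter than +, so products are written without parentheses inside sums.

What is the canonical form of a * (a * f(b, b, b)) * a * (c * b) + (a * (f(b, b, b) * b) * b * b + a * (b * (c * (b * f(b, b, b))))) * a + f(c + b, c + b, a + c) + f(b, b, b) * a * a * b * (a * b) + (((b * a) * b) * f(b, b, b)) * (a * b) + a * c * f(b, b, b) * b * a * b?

Distribute:  a * a * a * b * c * f(b, b, b) + a * a * b * b * b * f(b, b, b) + a * a * b * b * c * f(b, b, b) + f(b + c, b + c, a + c) + a * a * a * b * b * f(b, b, b) + a * a * b * b * b * f(b, b, b) + a * a * b * b * c * f(b, b, b)
Sort:  a * a * a * b * b * f(b, b, b) + a * a * a * b * c * f(b, b, b) + a * a * b * b * b * f(b, b, b) + a * a * b * b * b * f(b, b, b) + a * a * b * b * c * f(b, b, b) + a * a * b * b * c * f(b, b, b) + f(b + c, b + c, a + c)

Answer: a * a * a * b * b * f(b, b, b) + a * a * a * b * c * f(b, b, b) + a * a * b * b * b * f(b, b, b) + a * a * b * b * b * f(b, b, b) + a * a * b * b * c * f(b, b, b) + a * a * b * b * c * f(b, b, b) + f(b + c, b + c, a + c)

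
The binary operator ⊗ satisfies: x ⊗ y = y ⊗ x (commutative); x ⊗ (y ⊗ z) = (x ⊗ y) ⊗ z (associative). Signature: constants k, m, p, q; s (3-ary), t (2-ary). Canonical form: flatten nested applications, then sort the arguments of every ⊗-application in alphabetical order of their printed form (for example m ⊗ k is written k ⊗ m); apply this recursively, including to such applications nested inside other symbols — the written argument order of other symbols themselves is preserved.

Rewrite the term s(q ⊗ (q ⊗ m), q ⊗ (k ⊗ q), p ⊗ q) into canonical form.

Answer: s(m ⊗ q ⊗ q, k ⊗ q ⊗ q, p ⊗ q)

Derivation:
Descend into:  q ⊗ (k ⊗ q)
Flatten:  q ⊗ k ⊗ q
Sort arguments:  k ⊗ q ⊗ q
Put back:  s(m ⊗ q ⊗ q, k ⊗ q ⊗ q, p ⊗ q)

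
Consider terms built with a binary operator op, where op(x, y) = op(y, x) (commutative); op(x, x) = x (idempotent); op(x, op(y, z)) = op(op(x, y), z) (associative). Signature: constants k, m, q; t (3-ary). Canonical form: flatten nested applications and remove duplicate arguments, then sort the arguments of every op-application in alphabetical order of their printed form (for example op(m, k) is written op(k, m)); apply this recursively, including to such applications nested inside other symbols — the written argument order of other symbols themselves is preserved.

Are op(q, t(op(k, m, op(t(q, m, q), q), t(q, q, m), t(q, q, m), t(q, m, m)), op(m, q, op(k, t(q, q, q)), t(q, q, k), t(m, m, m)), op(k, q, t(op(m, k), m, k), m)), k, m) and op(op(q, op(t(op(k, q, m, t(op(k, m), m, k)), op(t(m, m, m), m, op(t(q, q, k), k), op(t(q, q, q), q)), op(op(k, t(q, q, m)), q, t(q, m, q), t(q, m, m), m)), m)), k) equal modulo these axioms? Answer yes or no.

Answer: no — op(k, m, q, t(op(k, m, q, t(q, m, m), t(q, m, q), t(q, q, m)), op(k, m, q, t(m, m, m), t(q, q, k), t(q, q, q)), op(k, m, q, t(op(k, m), m, k)))) vs op(k, m, q, t(op(k, m, q, t(op(k, m), m, k)), op(k, m, q, t(m, m, m), t(q, q, k), t(q, q, q)), op(k, m, q, t(q, m, m), t(q, m, q), t(q, q, m))))

Derivation:
Left:  op(q, t(op(k, m, op(t(q, m, q), q), t(q, q, m), t(q, q, m), t(q, m, m)), op(m, q, op(k, t(q, q, q)), t(q, q, k), t(m, m, m)), op(k, q, t(op(m, k), m, k), m)), k, m)
  Canonicalize subterm:  t(op(k, m, op(t(q, m, q), q), t(q, q, m), t(q, q, m), t(q, m, m)), op(m, q, op(k, t(q, q, q)), t(q, q, k), t(m, m, m)), op(k, q, t(op(m, k), m, k), m))  →  t(op(k, m, q, t(q, m, m), t(q, m, q), t(q, q, m)), op(k, m, q, t(m, m, m), t(q, q, k), t(q, q, q)), op(k, m, q, t(op(k, m), m, k)))
  Sort:  op(k, m, q, t(op(k, m, q, t(q, m, m), t(q, m, q), t(q, q, m)), op(k, m, q, t(m, m, m), t(q, q, k), t(q, q, q)), op(k, m, q, t(op(k, m), m, k))))
Right:  op(op(q, op(t(op(k, q, m, t(op(k, m), m, k)), op(t(m, m, m), m, op(t(q, q, k), k), op(t(q, q, q), q)), op(op(k, t(q, q, m)), q, t(q, m, q), t(q, m, m), m)), m)), k)
  Flatten:  op(q, t(op(k, q, m, t(op(k, m), m, k)), op(t(m, m, m), m, op(t(q, q, k), k), op(t(q, q, q), q)), op(op(k, t(q, q, m)), q, t(q, m, q), t(q, m, m), m)), m, k)
  Inside:  t(op(k, q, m, t(op(k, m), m, k)), op(t(m, m, m), m, op(t(q, q, k), k), op(t(q, q, q), q)), op(op(k, t(q, q, m)), q, t(q, m, q), t(q, m, m), m))  →  t(op(k, m, q, t(op(k, m), m, k)), op(k, m, q, t(m, m, m), t(q, q, k), t(q, q, q)), op(k, m, q, t(q, m, m), t(q, m, q), t(q, q, m)))
  Sort arguments:  op(k, m, q, t(op(k, m, q, t(op(k, m), m, k)), op(k, m, q, t(m, m, m), t(q, q, k), t(q, q, q)), op(k, m, q, t(q, m, m), t(q, m, q), t(q, q, m))))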